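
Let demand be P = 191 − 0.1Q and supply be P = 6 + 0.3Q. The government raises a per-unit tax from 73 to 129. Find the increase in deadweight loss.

14140

Competitive equilibrium: 191 − 0.1Q = 6 + 0.3Q → Q* = 462.5, P* = 144.75.
For a per-unit tax t: ΔQ = t/0.4, so DWL = ½·t·(t/0.4) = t²/0.8.
At t = 73: DWL = 6661.25. At t = 129: DWL = 20801.25.
Increase = 20801.25 − 6661.25 = 14140.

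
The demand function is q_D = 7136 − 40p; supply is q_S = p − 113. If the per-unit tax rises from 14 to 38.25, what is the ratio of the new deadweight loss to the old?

In inverse form: demand p = 178.4 − 0.025q, supply p = 113 + q.
Competitive equilibrium: 178.4 − 0.025q = 113 + q → q* = 63.8049, p* = 176.8049.
For a per-unit tax t: Δq = t/1.025, so DWL = ½·t·(t/1.025) = t²/2.05.
At t = 14: DWL = 95.610. At t = 38.25: DWL = 713.689.
Ratio = (38.25/14)² = 7.465.

7.465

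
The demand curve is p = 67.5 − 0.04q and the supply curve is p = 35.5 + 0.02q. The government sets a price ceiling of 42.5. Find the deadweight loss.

1008.33

Competitive equilibrium: 67.5 − 0.04q = 35.5 + 0.02q → q* = 533.3333, p* = 46.1667.
At the ceiling p = 42.5, quantity supplied = (42.5 − 35.5)/0.02 = 350.
Willingness to pay at q' = 350: 67.5 − 0.04·350 = 53.5.
Δq = 533.3333 − 350 = 183.3333; wedge = 53.5 − 42.5 = 11.
Deadweight loss = ½ × 183.3333 × 11 = 1008.33.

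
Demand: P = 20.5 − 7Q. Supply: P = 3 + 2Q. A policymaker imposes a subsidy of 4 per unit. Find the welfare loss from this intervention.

0.89

Competitive equilibrium: 20.5 − 7Q = 3 + 2Q → Q* = 1.9444, P* = 6.8889.
The subsidy lowers effective supply by 4: P = 2Q − 1.
New quantity: 20.5 − 7Q = 2Q − 1 → Q' = 2.3889.
Overproduction ΔQ = 2.3889 − 1.9444 = 0.4445; wedge = subsidy = 4.
The triangle = ½ × 0.4445 × 4 = 0.89.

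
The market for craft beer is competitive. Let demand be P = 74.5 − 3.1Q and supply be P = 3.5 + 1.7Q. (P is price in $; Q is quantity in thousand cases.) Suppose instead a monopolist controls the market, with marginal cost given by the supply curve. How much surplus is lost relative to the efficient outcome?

Competitive equilibrium: 74.5 − 3.1Q = 3.5 + 1.7Q → Q* = 14.7917, P* = 28.6458.
Marginal revenue: MR = 74.5 − 6.2Q. Set MR = MC: 74.5 − 6.2Q = 3.5 + 1.7Q → Q_m = 8.9873.
Price P_m = 74.5 − 3.1·8.9873 = 46.6394; MC(Q_m) = 3.5 + 1.7·8.9873 = 18.7784.
Competitive Q* = 14.7917, so ΔQ = 5.8044; wedge = 46.6394 − 18.7784 = 27.861.
Welfare loss = ½ × 5.8044 × 27.861 = $80.86 thousand.

$80.86 thousand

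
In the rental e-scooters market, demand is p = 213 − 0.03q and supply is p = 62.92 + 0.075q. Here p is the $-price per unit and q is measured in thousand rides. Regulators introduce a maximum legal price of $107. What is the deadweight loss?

Competitive equilibrium: 213 − 0.03q = 62.92 + 0.075q → q* = 1429.3333, p* = 170.12.
At the ceiling p = 107, quantity supplied = (107 − 62.92)/0.075 = 587.7333.
Willingness to pay at q' = 587.7333: 213 − 0.03·587.7333 = 195.368.
Δq = 1429.3333 − 587.7333 = 841.6; wedge = 195.368 − 107 = 88.368.
Welfare loss = ½ × 841.6 × 88.368 = $37185.25 thousand.

$37185.25 thousand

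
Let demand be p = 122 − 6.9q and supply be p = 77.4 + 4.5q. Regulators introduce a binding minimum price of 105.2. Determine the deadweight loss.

Competitive equilibrium: 122 − 6.9q = 77.4 + 4.5q → q* = 3.9123, p* = 95.0053.
At the floor p = 105.2, quantity demanded = (122 − 105.2)/6.9 = 2.4348.
Sellers' marginal cost at q' = 2.4348: 77.4 + 4.5·2.4348 = 88.3566.
Δq = 3.9123 − 2.4348 = 1.4775; wedge = 105.2 − 88.3566 = 16.8434.
DWL = ½ × 1.4775 × 16.8434 = 12.44.

12.44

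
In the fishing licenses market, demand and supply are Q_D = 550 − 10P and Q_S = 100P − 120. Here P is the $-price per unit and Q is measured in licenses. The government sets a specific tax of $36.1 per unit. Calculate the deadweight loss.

$5923.68

In inverse form: demand P = 55 − 0.1Q, supply P = 1.2 + 0.01Q.
Competitive equilibrium: 55 − 0.1Q = 1.2 + 0.01Q → Q* = 489.0909, P* = 6.0909.
With the tax, the buyer price exceeds the seller price by 36.1: (55 − 0.1Q) − (1.2 + 0.01Q) = 36.1 → Q' = 160.9091.
ΔQ = 489.0909 − 160.9091 = 328.1818; the wedge equals the tax, 36.1.
Deadweight loss = ½ × 328.1818 × 36.1 = $5923.68.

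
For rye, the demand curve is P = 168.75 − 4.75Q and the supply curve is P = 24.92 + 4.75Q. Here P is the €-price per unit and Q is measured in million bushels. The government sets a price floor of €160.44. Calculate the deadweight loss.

Competitive equilibrium: 168.75 − 4.75Q = 24.92 + 4.75Q → Q* = 15.14, P* = 96.835.
At the floor P = 160.44, quantity demanded = (168.75 − 160.44)/4.75 = 1.7495.
Sellers' marginal cost at Q' = 1.7495: 24.92 + 4.75·1.7495 = 33.2301.
ΔQ = 15.14 − 1.7495 = 13.3905; wedge = 160.44 − 33.2301 = 127.2099.
Deadweight loss = ½ × 13.3905 × 127.2099 = €851.70 million.

€851.70 million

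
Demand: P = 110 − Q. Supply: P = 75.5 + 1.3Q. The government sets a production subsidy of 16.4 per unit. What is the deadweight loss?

58.47

Competitive equilibrium: 110 − Q = 75.5 + 1.3Q → Q* = 15, P* = 95.
The subsidy lowers effective supply by 16.4: P = 59.1 + 1.3Q.
New quantity: 110 − Q = 59.1 + 1.3Q → Q' = 22.1304.
Overproduction ΔQ = 22.1304 − 15 = 7.1304; wedge = subsidy = 16.4.
Welfare loss = ½ × 7.1304 × 16.4 = 58.47.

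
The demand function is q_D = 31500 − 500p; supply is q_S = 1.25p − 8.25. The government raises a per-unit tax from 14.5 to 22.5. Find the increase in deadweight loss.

In inverse form: demand p = 63 − 0.002q, supply p = 6.6 + 0.8q.
Competitive equilibrium: 63 − 0.002q = 6.6 + 0.8q → q* = 70.3242, p* = 62.8594.
For a per-unit tax t: Δq = t/0.802, so DWL = ½·t·(t/0.802) = t²/1.604.
At t = 14.5: DWL = 131.079. At t = 22.5: DWL = 315.617.
Increase = 315.617 − 131.079 = 184.54.

184.54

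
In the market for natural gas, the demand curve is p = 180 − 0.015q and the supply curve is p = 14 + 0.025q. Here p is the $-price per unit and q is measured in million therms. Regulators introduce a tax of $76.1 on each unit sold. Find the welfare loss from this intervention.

$72390.125 million

Competitive equilibrium: 180 − 0.015q = 14 + 0.025q → q* = 4150, p* = 117.75.
With the tax, the buyer price exceeds the seller price by 76.1: (180 − 0.015q) − (14 + 0.025q) = 76.1 → q' = 2247.5.
Δq = 4150 − 2247.5 = 1902.5; the wedge equals the tax, 76.1.
Welfare loss = ½ × 1902.5 × 76.1 = $72390.125 million.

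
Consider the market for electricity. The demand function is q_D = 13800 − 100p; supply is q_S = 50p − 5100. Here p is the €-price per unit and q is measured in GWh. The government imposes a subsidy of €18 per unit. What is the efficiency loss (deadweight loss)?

In inverse form: demand p = 138 − 0.01q, supply p = 102 + 0.02q.
Competitive equilibrium: 138 − 0.01q = 102 + 0.02q → q* = 1200, p* = 126.
The subsidy lowers effective supply by 18: p = 84 + 0.02q.
New quantity: 138 − 0.01q = 84 + 0.02q → q' = 1800.
Overproduction Δq = 1800 − 1200 = 600; wedge = subsidy = 18.
Welfare loss = ½ × 600 × 18 = €5400.

€5400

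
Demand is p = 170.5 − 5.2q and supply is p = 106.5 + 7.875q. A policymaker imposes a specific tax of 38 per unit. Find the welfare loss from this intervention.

Competitive equilibrium: 170.5 − 5.2q = 106.5 + 7.875q → q* = 4.8948, p* = 145.0468.
With the tax, the buyer price exceeds the seller price by 38: (170.5 − 5.2q) − (106.5 + 7.875q) = 38 → q' = 1.9885.
Δq = 4.8948 − 1.9885 = 2.9063; the wedge equals the tax, 38.
The triangle = ½ × 2.9063 × 38 = 55.22.

55.22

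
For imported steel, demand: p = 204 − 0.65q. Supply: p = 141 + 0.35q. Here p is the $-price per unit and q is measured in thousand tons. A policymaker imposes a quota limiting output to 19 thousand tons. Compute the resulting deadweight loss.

Competitive equilibrium: 204 − 0.65q = 141 + 0.35q → q* = 63, p* = 163.05.
At q = 19: demand price = 204 − 0.65·19 = 191.65; supply price = 141 + 0.35·19 = 147.65.
Δq = 63 − 19 = 44; wedge = 191.65 − 147.65 = 44.
Deadweight loss = ½ × 44 × 44 = $968 thousand.

$968 thousand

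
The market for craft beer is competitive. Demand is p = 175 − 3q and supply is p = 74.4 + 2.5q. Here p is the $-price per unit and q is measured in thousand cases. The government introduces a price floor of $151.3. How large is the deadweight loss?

$296.92 thousand

Competitive equilibrium: 175 − 3q = 74.4 + 2.5q → q* = 18.2909, p* = 120.1273.
At the floor p = 151.3, quantity demanded = (175 − 151.3)/3 = 7.9.
Sellers' marginal cost at q' = 7.9: 74.4 + 2.5·7.9 = 94.15.
Δq = 18.2909 − 7.9 = 10.3909; wedge = 151.3 − 94.15 = 57.15.
Welfare loss = ½ × 10.3909 × 57.15 = $296.92 thousand.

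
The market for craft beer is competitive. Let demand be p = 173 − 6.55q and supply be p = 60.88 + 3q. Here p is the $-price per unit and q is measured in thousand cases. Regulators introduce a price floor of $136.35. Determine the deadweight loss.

$180.30 thousand

Competitive equilibrium: 173 − 6.55q = 60.88 + 3q → q* = 11.7403, p* = 96.1009.
At the floor p = 136.35, quantity demanded = (173 − 136.35)/6.55 = 5.5954.
Sellers' marginal cost at q' = 5.5954: 60.88 + 3·5.5954 = 77.6662.
Δq = 11.7403 − 5.5954 = 6.1449; wedge = 136.35 − 77.6662 = 58.6838.
Welfare loss = ½ × 6.1449 × 58.6838 = $180.30 thousand.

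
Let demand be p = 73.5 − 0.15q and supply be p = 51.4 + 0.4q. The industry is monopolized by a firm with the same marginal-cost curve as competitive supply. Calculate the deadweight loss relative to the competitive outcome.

Competitive equilibrium: 73.5 − 0.15q = 51.4 + 0.4q → q* = 40.1818, p* = 67.4727.
Marginal revenue: MR = 73.5 − 0.3q. Set MR = MC: 73.5 − 0.3q = 51.4 + 0.4q → q_m = 31.5714.
Price p_m = 73.5 − 0.15·31.5714 = 68.7643; MC(q_m) = 51.4 + 0.4·31.5714 = 64.0286.
Competitive q* = 40.1818, so Δq = 8.6104; wedge = 68.7643 − 64.0286 = 4.7357.
DWL = ½ × 8.6104 × 4.7357 = 20.39.

20.39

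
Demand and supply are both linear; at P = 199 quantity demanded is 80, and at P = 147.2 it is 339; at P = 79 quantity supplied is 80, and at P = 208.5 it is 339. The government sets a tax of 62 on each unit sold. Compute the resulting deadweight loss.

2745.71

Demand slope = (147.2 − 199)/(339 − 80) = −0.2, so P = 215 − 0.2Q.
Supply slope = (208.5 − 79)/(339 − 80) = 0.5, so P = 39 + 0.5Q.
Competitive equilibrium: 215 − 0.2Q = 39 + 0.5Q → Q* = 251.42857, P* = 164.71429.
With the tax, the buyer price exceeds the seller price by 62: (215 − 0.2Q) − (39 + 0.5Q) = 62 → Q' = 162.85714.
ΔQ = 251.42857 − 162.85714 = 88.57143; the wedge equals the tax, 62.
Welfare loss = ½ × 88.57143 × 62 = 2745.71.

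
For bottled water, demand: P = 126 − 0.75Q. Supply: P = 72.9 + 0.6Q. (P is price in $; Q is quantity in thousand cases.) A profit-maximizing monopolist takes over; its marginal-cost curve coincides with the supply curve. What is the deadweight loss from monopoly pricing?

Competitive equilibrium: 126 − 0.75Q = 72.9 + 0.6Q → Q* = 39.3333, P* = 96.5.
Marginal revenue: MR = 126 − 1.5Q. Set MR = MC: 126 − 1.5Q = 72.9 + 0.6Q → Q_m = 25.2857.
Price P_m = 126 − 0.75·25.2857 = 107.0357; MC(Q_m) = 72.9 + 0.6·25.2857 = 88.0714.
Competitive Q* = 39.3333, so ΔQ = 14.0476; wedge = 107.0357 − 88.0714 = 18.9643.
DWL = ½ × 14.0476 × 18.9643 = $133.20 thousand.

$133.20 thousand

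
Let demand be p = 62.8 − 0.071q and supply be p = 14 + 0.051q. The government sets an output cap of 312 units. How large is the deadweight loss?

472.384

Competitive equilibrium: 62.8 − 0.071q = 14 + 0.051q → q* = 400, p* = 34.4.
At q = 312: demand price = 62.8 − 0.071·312 = 40.648; supply price = 14 + 0.051·312 = 29.912.
Δq = 400 − 312 = 88; wedge = 40.648 − 29.912 = 10.736.
Welfare loss = ½ × 88 × 10.736 = 472.384.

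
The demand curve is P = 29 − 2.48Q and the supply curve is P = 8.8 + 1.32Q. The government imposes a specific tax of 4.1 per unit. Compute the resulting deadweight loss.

Competitive equilibrium: 29 − 2.48Q = 8.8 + 1.32Q → Q* = 5.3158, P* = 15.8168.
With the tax, the buyer price exceeds the seller price by 4.1: (29 − 2.48Q) − (8.8 + 1.32Q) = 4.1 → Q' = 4.2368.
ΔQ = 5.3158 − 4.2368 = 1.079; the wedge equals the tax, 4.1.
The triangle = ½ × 1.079 × 4.1 = 2.21.

2.21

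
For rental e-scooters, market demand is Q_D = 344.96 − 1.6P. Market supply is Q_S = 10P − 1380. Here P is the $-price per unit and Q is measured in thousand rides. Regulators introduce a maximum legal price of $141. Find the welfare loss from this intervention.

In inverse form: demand P = 215.6 − 0.625Q, supply P = 138 + 0.1Q.
Competitive equilibrium: 215.6 − 0.625Q = 138 + 0.1Q → Q* = 107.0345, P* = 148.7034.
At the ceiling P = 141, quantity supplied = (141 − 138)/0.1 = 30.
Willingness to pay at Q' = 30: 215.6 − 0.625·30 = 196.85.
ΔQ = 107.0345 − 30 = 77.0345; wedge = 196.85 − 141 = 55.85.
Welfare loss = ½ × 77.0345 × 55.85 = $2151.19 thousand.

$2151.19 thousand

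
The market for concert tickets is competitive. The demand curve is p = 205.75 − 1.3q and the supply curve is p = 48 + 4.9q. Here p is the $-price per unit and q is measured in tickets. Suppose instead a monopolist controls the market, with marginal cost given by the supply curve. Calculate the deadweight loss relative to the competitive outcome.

Competitive equilibrium: 205.75 − 1.3q = 48 + 4.9q → q* = 25.443548, p* = 172.673387.
Marginal revenue: MR = 205.75 − 2.6q. Set MR = MC: 205.75 − 2.6q = 48 + 4.9q → q_m = 21.033333.
Price p_m = 205.75 − 1.3·21.033333 = 178.406667; MC(q_m) = 48 + 4.9·21.033333 = 151.063332.
Competitive q* = 25.443548, so Δq = 4.410215; wedge = 178.406667 − 151.063332 = 27.343335.
The triangle = ½ × 4.410215 × 27.343335 = $60.29.

$60.29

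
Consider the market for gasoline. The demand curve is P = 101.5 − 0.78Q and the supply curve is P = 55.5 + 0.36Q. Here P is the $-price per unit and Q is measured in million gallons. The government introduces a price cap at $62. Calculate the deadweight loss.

$283.34 million

Competitive equilibrium: 101.5 − 0.78Q = 55.5 + 0.36Q → Q* = 40.3509, P* = 70.0263.
At the ceiling P = 62, quantity supplied = (62 − 55.5)/0.36 = 18.0556.
Willingness to pay at Q' = 18.0556: 101.5 − 0.78·18.0556 = 87.4166.
ΔQ = 40.3509 − 18.0556 = 22.2953; wedge = 87.4166 − 62 = 25.4166.
The triangle = ½ × 22.2953 × 25.4166 = $283.34 million.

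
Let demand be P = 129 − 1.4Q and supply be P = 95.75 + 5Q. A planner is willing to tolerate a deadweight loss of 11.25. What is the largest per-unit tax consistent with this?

12

Competitive equilibrium: 129 − 1.4Q = 95.75 + 5Q → Q* = 5.1953, P* = 121.7266.
A tax t gives ΔQ = t/6.4 and wedge t, so DWL = t²/12.8.
t²/12.8 = 11.25 → t² = 144 → t = 12.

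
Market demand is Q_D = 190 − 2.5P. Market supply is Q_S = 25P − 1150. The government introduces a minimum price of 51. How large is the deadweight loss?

7.10

In inverse form: demand P = 76 − 0.4Q, supply P = 46 + 0.04Q.
Competitive equilibrium: 76 − 0.4Q = 46 + 0.04Q → Q* = 68.1818, P* = 48.7273.
At the floor P = 51, quantity demanded = (76 − 51)/0.4 = 62.5.
Sellers' marginal cost at Q' = 62.5: 46 + 0.04·62.5 = 48.5.
ΔQ = 68.1818 − 62.5 = 5.6818; wedge = 51 − 48.5 = 2.5.
Deadweight loss = ½ × 5.6818 × 2.5 = 7.10.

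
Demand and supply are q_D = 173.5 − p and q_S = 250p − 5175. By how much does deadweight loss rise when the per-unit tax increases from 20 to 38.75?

In inverse form: demand p = 173.5 − q, supply p = 20.7 + 0.004q.
Competitive equilibrium: 173.5 − q = 20.7 + 0.004q → q* = 152.1912, p* = 21.3088.
For a per-unit tax t: Δq = t/1.004, so DWL = ½·t·(t/1.004) = t²/2.008.
At t = 20: DWL = 199.203. At t = 38.75: DWL = 747.79.
Increase = 747.79 − 199.203 = 548.59.

548.59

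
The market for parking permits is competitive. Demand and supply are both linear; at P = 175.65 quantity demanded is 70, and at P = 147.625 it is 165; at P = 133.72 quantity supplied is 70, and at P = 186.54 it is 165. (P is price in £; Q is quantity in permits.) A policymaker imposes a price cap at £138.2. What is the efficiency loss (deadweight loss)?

£722.75

Demand slope = (147.625 − 175.65)/(165 − 70) = −0.295, so P = 196.3 − 0.295Q.
Supply slope = (186.54 − 133.72)/(165 − 70) = 0.556, so P = 94.8 + 0.556Q.
Competitive equilibrium: 196.3 − 0.295Q = 94.8 + 0.556Q → Q* = 119.2714, P* = 161.1149.
At the ceiling P = 138.2, quantity supplied = (138.2 − 94.8)/0.556 = 78.0576.
Willingness to pay at Q' = 78.0576: 196.3 − 0.295·78.0576 = 173.273.
ΔQ = 119.2714 − 78.0576 = 41.2138; wedge = 173.273 − 138.2 = 35.073.
The triangle = ½ × 41.2138 × 35.073 = £722.75.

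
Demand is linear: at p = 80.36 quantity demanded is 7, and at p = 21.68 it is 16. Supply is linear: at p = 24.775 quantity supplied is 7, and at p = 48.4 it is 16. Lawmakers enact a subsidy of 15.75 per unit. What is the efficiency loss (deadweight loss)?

Demand slope = (21.68 − 80.36)/(16 − 7) = −6.52, so p = 126 − 6.52q.
Supply slope = (48.4 − 24.775)/(16 − 7) = 2.625, so p = 6.4 + 2.625q.
Competitive equilibrium: 126 − 6.52q = 6.4 + 2.625q → q* = 13.0782, p* = 40.7302.
The subsidy lowers effective supply by 15.75: p = 2.625q − 9.35.
New quantity: 126 − 6.52q = 2.625q − 9.35 → q' = 14.8004.
Overproduction Δq = 14.8004 − 13.0782 = 1.7222; wedge = subsidy = 15.75.
DWL = ½ × 1.7222 × 15.75 = 13.56.

13.56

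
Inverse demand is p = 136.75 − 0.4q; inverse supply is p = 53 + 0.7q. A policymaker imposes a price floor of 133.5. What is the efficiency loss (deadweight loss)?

Competitive equilibrium: 136.75 − 0.4q = 53 + 0.7q → q* = 76.1364, p* = 106.2955.
At the floor p = 133.5, quantity demanded = (136.75 − 133.5)/0.4 = 8.125.
Sellers' marginal cost at q' = 8.125: 53 + 0.7·8.125 = 58.6875.
Δq = 76.1364 − 8.125 = 68.0114; wedge = 133.5 − 58.6875 = 74.8125.
Deadweight loss = ½ × 68.0114 × 74.8125 = 2544.05.

2544.05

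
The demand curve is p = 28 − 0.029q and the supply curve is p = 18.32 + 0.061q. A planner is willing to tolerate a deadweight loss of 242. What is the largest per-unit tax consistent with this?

Competitive equilibrium: 28 − 0.029q = 18.32 + 0.061q → q* = 107.5556, p* = 24.8809.
A tax t gives Δq = t/0.09 and wedge t, so DWL = t²/0.18.
t²/0.18 = 242 → t² = 43.56 → t = 6.6.

6.6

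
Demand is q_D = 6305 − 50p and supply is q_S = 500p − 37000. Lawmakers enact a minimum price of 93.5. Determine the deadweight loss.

In inverse form: demand p = 126.1 − 0.02q, supply p = 74 + 0.002q.
Competitive equilibrium: 126.1 − 0.02q = 74 + 0.002q → q* = 2368.1818, p* = 78.7364.
At the floor p = 93.5, quantity demanded = (126.1 − 93.5)/0.02 = 1630.
Sellers' marginal cost at q' = 1630: 74 + 0.002·1630 = 77.26.
Δq = 2368.1818 − 1630 = 738.1818; wedge = 93.5 − 77.26 = 16.24.
Welfare loss = ½ × 738.1818 × 16.24 = 5994.04.

5994.04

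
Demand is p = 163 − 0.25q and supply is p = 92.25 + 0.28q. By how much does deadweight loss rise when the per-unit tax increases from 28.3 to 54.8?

Competitive equilibrium: 163 − 0.25q = 92.25 + 0.28q → q* = 133.4906, p* = 129.6274.
For a per-unit tax t: Δq = t/0.53, so DWL = ½·t·(t/0.53) = t²/1.06.
At t = 28.3: DWL = 755.557. At t = 54.8: DWL = 2833.057.
Increase = 2833.057 − 755.557 = 2077.50.

2077.50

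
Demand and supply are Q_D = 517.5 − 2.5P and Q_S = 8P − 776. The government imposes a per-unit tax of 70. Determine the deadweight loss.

In inverse form: demand P = 207 − 0.4Q, supply P = 97 + 0.125Q.
Competitive equilibrium: 207 − 0.4Q = 97 + 0.125Q → Q* = 209.5238, P* = 123.1905.
With the tax, the buyer price exceeds the seller price by 70: (207 − 0.4Q) − (97 + 0.125Q) = 70 → Q' = 76.1905.
ΔQ = 209.5238 − 76.1905 = 133.3333; the wedge equals the tax, 70.
Deadweight loss = ½ × 133.3333 × 70 = 4666.67.

4666.67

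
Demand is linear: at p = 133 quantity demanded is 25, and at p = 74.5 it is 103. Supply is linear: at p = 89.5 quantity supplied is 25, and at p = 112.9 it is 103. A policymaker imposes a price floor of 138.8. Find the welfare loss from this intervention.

Demand slope = (74.5 − 133)/(103 − 25) = −0.75, so p = 151.75 − 0.75q.
Supply slope = (112.9 − 89.5)/(103 − 25) = 0.3, so p = 82 + 0.3q.
Competitive equilibrium: 151.75 − 0.75q = 82 + 0.3q → q* = 66.4286, p* = 101.9286.
At the floor p = 138.8, quantity demanded = (151.75 − 138.8)/0.75 = 17.2667.
Sellers' marginal cost at q' = 17.2667: 82 + 0.3·17.2667 = 87.18.
Δq = 66.4286 − 17.2667 = 49.1619; wedge = 138.8 − 87.18 = 51.62.
Deadweight loss = ½ × 49.1619 × 51.62 = 1268.87.

1268.87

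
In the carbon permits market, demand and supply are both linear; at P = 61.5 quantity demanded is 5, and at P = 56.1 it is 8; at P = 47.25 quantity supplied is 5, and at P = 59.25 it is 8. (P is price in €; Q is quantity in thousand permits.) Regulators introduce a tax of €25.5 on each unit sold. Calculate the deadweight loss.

Demand slope = (56.1 − 61.5)/(8 − 5) = −1.8, so P = 70.5 − 1.8Q.
Supply slope = (59.25 − 47.25)/(8 − 5) = 4, so P = 27.25 + 4Q.
Competitive equilibrium: 70.5 − 1.8Q = 27.25 + 4Q → Q* = 7.4569, P* = 57.0776.
With the tax, the buyer price exceeds the seller price by 25.5: (70.5 − 1.8Q) − (27.25 + 4Q) = 25.5 → Q' = 3.0603.
ΔQ = 7.4569 − 3.0603 = 4.3966; the wedge equals the tax, 25.5.
DWL = ½ × 4.3966 × 25.5 = €56.06 thousand.

€56.06 thousand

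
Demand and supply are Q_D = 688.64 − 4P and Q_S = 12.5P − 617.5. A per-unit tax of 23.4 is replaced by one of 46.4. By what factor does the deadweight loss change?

3.932

In inverse form: demand P = 172.16 − 0.25Q, supply P = 49.4 + 0.08Q.
Competitive equilibrium: 172.16 − 0.25Q = 49.4 + 0.08Q → Q* = 372, P* = 79.16.
For a per-unit tax t: ΔQ = t/0.33, so DWL = ½·t·(t/0.33) = t²/0.66.
At t = 23.4: DWL = 829.636. At t = 46.4: DWL = 3262.061.
Ratio = (46.4/23.4)² = 3.932.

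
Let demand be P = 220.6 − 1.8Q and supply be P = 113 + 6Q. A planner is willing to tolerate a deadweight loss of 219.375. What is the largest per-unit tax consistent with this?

58.5

Competitive equilibrium: 220.6 − 1.8Q = 113 + 6Q → Q* = 13.7949, P* = 195.7692.
A tax t gives ΔQ = t/7.8 and wedge t, so DWL = t²/15.6.
t²/15.6 = 219.375 → t² = 3422.25 → t = 58.5.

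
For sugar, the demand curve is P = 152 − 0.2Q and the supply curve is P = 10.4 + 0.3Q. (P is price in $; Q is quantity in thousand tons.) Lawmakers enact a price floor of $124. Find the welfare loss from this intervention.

$5126.56 thousand

Competitive equilibrium: 152 − 0.2Q = 10.4 + 0.3Q → Q* = 283.2, P* = 95.36.
At the floor P = 124, quantity demanded = (152 − 124)/0.2 = 140.
Sellers' marginal cost at Q' = 140: 10.4 + 0.3·140 = 52.4.
ΔQ = 283.2 − 140 = 143.2; wedge = 124 − 52.4 = 71.6.
Deadweight loss = ½ × 143.2 × 71.6 = $5126.56 thousand.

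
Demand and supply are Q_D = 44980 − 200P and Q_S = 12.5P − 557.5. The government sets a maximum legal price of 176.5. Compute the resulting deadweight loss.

9485.44

In inverse form: demand P = 224.9 − 0.005Q, supply P = 44.6 + 0.08Q.
Competitive equilibrium: 224.9 − 0.005Q = 44.6 + 0.08Q → Q* = 2121.17647, P* = 214.29412.
At the ceiling P = 176.5, quantity supplied = (176.5 − 44.6)/0.08 = 1648.75.
Willingness to pay at Q' = 1648.75: 224.9 − 0.005·1648.75 = 216.65625.
ΔQ = 2121.17647 − 1648.75 = 472.42647; wedge = 216.65625 − 176.5 = 40.15625.
DWL = ½ × 472.42647 × 40.15625 = 9485.44.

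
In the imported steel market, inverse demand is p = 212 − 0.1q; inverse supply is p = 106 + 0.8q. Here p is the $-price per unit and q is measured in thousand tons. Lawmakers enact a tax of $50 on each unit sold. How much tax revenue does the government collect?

Competitive equilibrium: 212 − 0.1q = 106 + 0.8q → q* = 117.7778, p* = 200.2222.
With the tax, the buyer price exceeds the seller price by 50: (212 − 0.1q) − (106 + 0.8q) = 50 → q' = 62.2222.
Tax revenue = 50 × 62.2222 = $3111.11 thousand.

$3111.11 thousand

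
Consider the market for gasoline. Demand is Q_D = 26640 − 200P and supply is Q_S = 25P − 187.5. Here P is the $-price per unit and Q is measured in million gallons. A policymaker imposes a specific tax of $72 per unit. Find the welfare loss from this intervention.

In inverse form: demand P = 133.2 − 0.005Q, supply P = 7.5 + 0.04Q.
Competitive equilibrium: 133.2 − 0.005Q = 7.5 + 0.04Q → Q* = 2793.3333, P* = 119.2333.
With the tax, the buyer price exceeds the seller price by 72: (133.2 − 0.005Q) − (7.5 + 0.04Q) = 72 → Q' = 1193.3333.
ΔQ = 2793.3333 − 1193.3333 = 1600; the wedge equals the tax, 72.
Deadweight loss = ½ × 1600 × 72 = $57600 million.

$57600 million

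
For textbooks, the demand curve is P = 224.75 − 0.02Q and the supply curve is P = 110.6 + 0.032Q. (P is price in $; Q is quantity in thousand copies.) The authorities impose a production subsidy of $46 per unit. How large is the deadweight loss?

$20346.15 thousand

Competitive equilibrium: 224.75 − 0.02Q = 110.6 + 0.032Q → Q* = 2195.1923, P* = 180.8462.
The subsidy lowers effective supply by 46: P = 64.6 + 0.032Q.
New quantity: 224.75 − 0.02Q = 64.6 + 0.032Q → Q' = 3079.8077.
Overproduction ΔQ = 3079.8077 − 2195.1923 = 884.6154; wedge = subsidy = 46.
Deadweight loss = ½ × 884.6154 × 46 = $20346.15 thousand.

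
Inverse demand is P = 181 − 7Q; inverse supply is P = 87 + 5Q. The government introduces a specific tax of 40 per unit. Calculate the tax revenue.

Competitive equilibrium: 181 − 7Q = 87 + 5Q → Q* = 7.8333, P* = 126.1667.
With the tax, the buyer price exceeds the seller price by 40: (181 − 7Q) − (87 + 5Q) = 40 → Q' = 4.5.
Tax revenue = 40 × 4.5 = 180.

180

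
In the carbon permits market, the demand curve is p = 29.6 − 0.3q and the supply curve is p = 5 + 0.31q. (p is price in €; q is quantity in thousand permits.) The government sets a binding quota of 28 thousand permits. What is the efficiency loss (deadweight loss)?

€46.35 thousand

Competitive equilibrium: 29.6 − 0.3q = 5 + 0.31q → q* = 40.3279, p* = 17.5016.
At q = 28: demand price = 29.6 − 0.3·28 = 21.2; supply price = 5 + 0.31·28 = 13.68.
Δq = 40.3279 − 28 = 12.3279; wedge = 21.2 − 13.68 = 7.52.
DWL = ½ × 12.3279 × 7.52 = €46.35 thousand.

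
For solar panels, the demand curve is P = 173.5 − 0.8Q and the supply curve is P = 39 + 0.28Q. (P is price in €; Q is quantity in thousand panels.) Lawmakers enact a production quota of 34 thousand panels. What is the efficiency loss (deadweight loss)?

Competitive equilibrium: 173.5 − 0.8Q = 39 + 0.28Q → Q* = 124.53704, P* = 73.87037.
At Q = 34: demand price = 173.5 − 0.8·34 = 146.3; supply price = 39 + 0.28·34 = 48.52.
ΔQ = 124.53704 − 34 = 90.53704; wedge = 146.3 − 48.52 = 97.78.
Welfare loss = ½ × 90.53704 × 97.78 = €4426.36 thousand.

€4426.36 thousand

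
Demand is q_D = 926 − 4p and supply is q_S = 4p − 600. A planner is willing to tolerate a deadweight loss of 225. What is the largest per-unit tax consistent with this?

In inverse form: demand p = 231.5 − 0.25q, supply p = 150 + 0.25q.
Competitive equilibrium: 231.5 − 0.25q = 150 + 0.25q → q* = 163, p* = 190.75.
A tax t gives Δq = t/0.5 and wedge t, so DWL = t²/1.
t²/1 = 225 → t² = 225 → t = 15.

15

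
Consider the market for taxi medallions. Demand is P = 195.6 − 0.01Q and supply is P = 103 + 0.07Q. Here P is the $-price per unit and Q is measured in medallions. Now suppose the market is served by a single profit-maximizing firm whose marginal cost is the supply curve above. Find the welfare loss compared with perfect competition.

Competitive equilibrium: 195.6 − 0.01Q = 103 + 0.07Q → Q* = 1157.5, P* = 184.025.
Marginal revenue: MR = 195.6 − 0.02Q. Set MR = MC: 195.6 − 0.02Q = 103 + 0.07Q → Q_m = 1028.8889.
Price P_m = 195.6 − 0.01·1028.8889 = 185.3111; MC(Q_m) = 103 + 0.07·1028.8889 = 175.0222.
Competitive Q* = 1157.5, so ΔQ = 128.6111; wedge = 185.3111 − 175.0222 = 10.2889.
Deadweight loss = ½ × 128.6111 × 10.2889 = $661.63.

$661.63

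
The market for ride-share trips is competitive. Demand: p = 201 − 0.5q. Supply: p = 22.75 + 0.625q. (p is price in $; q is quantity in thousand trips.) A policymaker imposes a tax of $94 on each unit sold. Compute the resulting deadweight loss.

$3927.11 thousand

Competitive equilibrium: 201 − 0.5q = 22.75 + 0.625q → q* = 158.4444, p* = 121.7778.
With the tax, the buyer price exceeds the seller price by 94: (201 − 0.5q) − (22.75 + 0.625q) = 94 → q' = 74.8889.
Δq = 158.4444 − 74.8889 = 83.5555; the wedge equals the tax, 94.
DWL = ½ × 83.5555 × 94 = $3927.11 thousand.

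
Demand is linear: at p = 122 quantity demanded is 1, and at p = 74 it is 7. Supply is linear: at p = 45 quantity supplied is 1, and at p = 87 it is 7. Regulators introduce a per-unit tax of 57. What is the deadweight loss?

Demand slope = (74 − 122)/(7 − 1) = −8, so p = 130 − 8q.
Supply slope = (87 − 45)/(7 − 1) = 7, so p = 38 + 7q.
Competitive equilibrium: 130 − 8q = 38 + 7q → q* = 6.1333, p* = 80.9333.
With the tax, the buyer price exceeds the seller price by 57: (130 − 8q) − (38 + 7q) = 57 → q' = 2.3333.
Δq = 6.1333 − 2.3333 = 3.8; the wedge equals the tax, 57.
Welfare loss = ½ × 3.8 × 57 = 108.30.

108.30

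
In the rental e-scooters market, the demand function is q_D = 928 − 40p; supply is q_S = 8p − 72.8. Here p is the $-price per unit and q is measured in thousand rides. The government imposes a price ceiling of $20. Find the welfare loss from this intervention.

$3.468 thousand

In inverse form: demand p = 23.2 − 0.025q, supply p = 9.1 + 0.125q.
Competitive equilibrium: 23.2 − 0.025q = 9.1 + 0.125q → q* = 94, p* = 20.85.
At the ceiling p = 20, quantity supplied = (20 − 9.1)/0.125 = 87.2.
Willingness to pay at q' = 87.2: 23.2 − 0.025·87.2 = 21.02.
Δq = 94 − 87.2 = 6.8; wedge = 21.02 − 20 = 1.02.
Welfare loss = ½ × 6.8 × 1.02 = $3.468 thousand.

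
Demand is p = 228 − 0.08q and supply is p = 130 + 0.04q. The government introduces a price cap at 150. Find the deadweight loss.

6016.67

Competitive equilibrium: 228 − 0.08q = 130 + 0.04q → q* = 816.6667, p* = 162.6667.
At the ceiling p = 150, quantity supplied = (150 − 130)/0.04 = 500.
Willingness to pay at q' = 500: 228 − 0.08·500 = 188.
Δq = 816.6667 − 500 = 316.6667; wedge = 188 − 150 = 38.
DWL = ½ × 316.6667 × 38 = 6016.67.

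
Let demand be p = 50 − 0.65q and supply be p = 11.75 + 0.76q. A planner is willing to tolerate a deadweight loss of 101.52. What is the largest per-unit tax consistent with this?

16.92

Competitive equilibrium: 50 − 0.65q = 11.75 + 0.76q → q* = 27.1277, p* = 32.367.
A tax t gives Δq = t/1.41 and wedge t, so DWL = t²/2.82.
t²/2.82 = 101.52 → t² = 286.2864 → t = 16.92.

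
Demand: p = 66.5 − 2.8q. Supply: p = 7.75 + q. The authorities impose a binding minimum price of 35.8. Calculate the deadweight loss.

38.41

Competitive equilibrium: 66.5 − 2.8q = 7.75 + q → q* = 15.4605, p* = 23.2105.
At the floor p = 35.8, quantity demanded = (66.5 − 35.8)/2.8 = 10.9643.
Sellers' marginal cost at q' = 10.9643: 7.75 + 1·10.9643 = 18.7143.
Δq = 15.4605 − 10.9643 = 4.4962; wedge = 35.8 − 18.7143 = 17.0857.
DWL = ½ × 4.4962 × 17.0857 = 38.41.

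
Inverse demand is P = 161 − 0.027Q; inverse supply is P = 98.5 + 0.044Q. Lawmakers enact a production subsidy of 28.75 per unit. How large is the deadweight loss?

5820.86

Competitive equilibrium: 161 − 0.027Q = 98.5 + 0.044Q → Q* = 880.2817, P* = 137.2324.
The subsidy lowers effective supply by 28.75: P = 69.75 + 0.044Q.
New quantity: 161 − 0.027Q = 69.75 + 0.044Q → Q' = 1285.2113.
Overproduction ΔQ = 1285.2113 − 880.2817 = 404.9296; wedge = subsidy = 28.75.
Deadweight loss = ½ × 404.9296 × 28.75 = 5820.86.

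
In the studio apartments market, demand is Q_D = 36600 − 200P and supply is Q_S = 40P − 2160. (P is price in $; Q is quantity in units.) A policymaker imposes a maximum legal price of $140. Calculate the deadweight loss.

$11094

In inverse form: demand P = 183 − 0.005Q, supply P = 54 + 0.025Q.
Competitive equilibrium: 183 − 0.005Q = 54 + 0.025Q → Q* = 4300, P* = 161.5.
At the ceiling P = 140, quantity supplied = (140 − 54)/0.025 = 3440.
Willingness to pay at Q' = 3440: 183 − 0.005·3440 = 165.8.
ΔQ = 4300 − 3440 = 860; wedge = 165.8 − 140 = 25.8.
The triangle = ½ × 860 × 25.8 = $11094.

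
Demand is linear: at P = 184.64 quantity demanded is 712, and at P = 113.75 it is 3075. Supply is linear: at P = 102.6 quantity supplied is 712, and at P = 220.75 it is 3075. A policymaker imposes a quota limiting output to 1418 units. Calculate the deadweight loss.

Demand slope = (113.75 − 184.64)/(3075 − 712) = −0.03, so P = 206 − 0.03Q.
Supply slope = (220.75 − 102.6)/(3075 − 712) = 0.05, so P = 67 + 0.05Q.
Competitive equilibrium: 206 − 0.03Q = 67 + 0.05Q → Q* = 1737.5, P* = 153.875.
At Q = 1418: demand price = 206 − 0.03·1418 = 163.46; supply price = 67 + 0.05·1418 = 137.9.
ΔQ = 1737.5 − 1418 = 319.5; wedge = 163.46 − 137.9 = 25.56.
Welfare loss = ½ × 319.5 × 25.56 = 4083.21.

4083.21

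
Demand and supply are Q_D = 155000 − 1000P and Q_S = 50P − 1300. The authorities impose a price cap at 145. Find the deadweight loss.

390.54

In inverse form: demand P = 155 − 0.001Q, supply P = 26 + 0.02Q.
Competitive equilibrium: 155 − 0.001Q = 26 + 0.02Q → Q* = 6142.8571, P* = 148.8571.
At the ceiling P = 145, quantity supplied = (145 − 26)/0.02 = 5950.
Willingness to pay at Q' = 5950: 155 − 0.001·5950 = 149.05.
ΔQ = 6142.8571 − 5950 = 192.8571; wedge = 149.05 − 145 = 4.05.
DWL = ½ × 192.8571 × 4.05 = 390.54.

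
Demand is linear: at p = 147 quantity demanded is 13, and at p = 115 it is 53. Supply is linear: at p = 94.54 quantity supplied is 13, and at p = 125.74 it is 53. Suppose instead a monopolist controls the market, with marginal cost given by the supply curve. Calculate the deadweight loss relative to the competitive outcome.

Demand slope = (115 − 147)/(53 − 13) = −0.8, so p = 157.4 − 0.8q.
Supply slope = (125.74 − 94.54)/(53 − 13) = 0.78, so p = 84.4 + 0.78q.
Competitive equilibrium: 157.4 − 0.8q = 84.4 + 0.78q → q* = 46.2025, p* = 120.438.
Marginal revenue: MR = 157.4 − 1.6q. Set MR = MC: 157.4 − 1.6q = 84.4 + 0.78q → q_m = 30.6723.
Price p_m = 157.4 − 0.8·30.6723 = 132.8622; MC(q_m) = 84.4 + 0.78·30.6723 = 108.3244.
Competitive q* = 46.2025, so Δq = 15.5302; wedge = 132.8622 − 108.3244 = 24.5378.
Deadweight loss = ½ × 15.5302 × 24.5378 = 190.54.

190.54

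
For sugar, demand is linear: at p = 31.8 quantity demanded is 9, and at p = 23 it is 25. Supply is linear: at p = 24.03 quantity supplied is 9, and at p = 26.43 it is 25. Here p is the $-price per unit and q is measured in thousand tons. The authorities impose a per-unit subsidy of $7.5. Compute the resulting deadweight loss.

Demand slope = (23 − 31.8)/(25 − 9) = −0.55, so p = 36.75 − 0.55q.
Supply slope = (26.43 − 24.03)/(25 − 9) = 0.15, so p = 22.68 + 0.15q.
Competitive equilibrium: 36.75 − 0.55q = 22.68 + 0.15q → q* = 20.1, p* = 25.695.
The subsidy lowers effective supply by 7.5: p = 15.18 + 0.15q.
New quantity: 36.75 − 0.55q = 15.18 + 0.15q → q' = 30.8143.
Overproduction Δq = 30.8143 − 20.1 = 10.7143; wedge = subsidy = 7.5.
Deadweight loss = ½ × 10.7143 × 7.5 = $40.18 thousand.

$40.18 thousand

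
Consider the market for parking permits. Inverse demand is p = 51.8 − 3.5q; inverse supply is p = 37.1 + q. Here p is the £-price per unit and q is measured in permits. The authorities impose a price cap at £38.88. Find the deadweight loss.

Competitive equilibrium: 51.8 − 3.5q = 37.1 + q → q* = 3.2667, p* = 40.3667.
At the ceiling p = 38.88, quantity supplied = (38.88 − 37.1)/1 = 1.78.
Willingness to pay at q' = 1.78: 51.8 − 3.5·1.78 = 45.57.
Δq = 3.2667 − 1.78 = 1.4867; wedge = 45.57 − 38.88 = 6.69.
The triangle = ½ × 1.4867 × 6.69 = £4.97.

£4.97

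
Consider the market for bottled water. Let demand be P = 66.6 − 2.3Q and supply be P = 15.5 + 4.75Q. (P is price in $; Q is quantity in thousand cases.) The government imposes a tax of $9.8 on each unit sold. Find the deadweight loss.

$6.81 thousand

Competitive equilibrium: 66.6 − 2.3Q = 15.5 + 4.75Q → Q* = 7.2482, P* = 49.9291.
With the tax, the buyer price exceeds the seller price by 9.8: (66.6 − 2.3Q) − (15.5 + 4.75Q) = 9.8 → Q' = 5.8582.
ΔQ = 7.2482 − 5.8582 = 1.39; the wedge equals the tax, 9.8.
Welfare loss = ½ × 1.39 × 9.8 = $6.81 thousand.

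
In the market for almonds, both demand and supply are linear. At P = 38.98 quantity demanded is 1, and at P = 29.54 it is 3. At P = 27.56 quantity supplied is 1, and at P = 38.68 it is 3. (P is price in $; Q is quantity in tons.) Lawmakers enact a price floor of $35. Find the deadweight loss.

Demand slope = (29.54 − 38.98)/(3 − 1) = −4.72, so P = 43.7 − 4.72Q.
Supply slope = (38.68 − 27.56)/(3 − 1) = 5.56, so P = 22 + 5.56Q.
Competitive equilibrium: 43.7 − 4.72Q = 22 + 5.56Q → Q* = 2.1109, P* = 33.7366.
At the floor P = 35, quantity demanded = (43.7 − 35)/4.72 = 1.8432.
Sellers' marginal cost at Q' = 1.8432: 22 + 5.56·1.8432 = 32.2482.
ΔQ = 2.1109 − 1.8432 = 0.2677; wedge = 35 − 32.2482 = 2.7518.
DWL = ½ × 0.2677 × 2.7518 = $0.37.

$0.37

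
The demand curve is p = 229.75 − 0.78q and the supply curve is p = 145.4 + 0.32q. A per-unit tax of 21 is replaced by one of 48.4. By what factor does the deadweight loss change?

5.312

Competitive equilibrium: 229.75 − 0.78q = 145.4 + 0.32q → q* = 76.6818, p* = 169.9382.
For a per-unit tax t: Δq = t/1.1, so DWL = ½·t·(t/1.1) = t²/2.2.
At t = 21: DWL = 200.455. At t = 48.4: DWL = 1064.8.
Ratio = (48.4/21)² = 5.312.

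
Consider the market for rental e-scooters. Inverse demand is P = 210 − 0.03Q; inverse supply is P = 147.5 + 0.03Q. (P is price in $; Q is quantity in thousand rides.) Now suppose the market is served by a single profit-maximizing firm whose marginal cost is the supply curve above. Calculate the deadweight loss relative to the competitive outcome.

$3616.90 thousand

Competitive equilibrium: 210 − 0.03Q = 147.5 + 0.03Q → Q* = 1041.66667, P* = 178.75.
Marginal revenue: MR = 210 − 0.06Q. Set MR = MC: 210 − 0.06Q = 147.5 + 0.03Q → Q_m = 694.44444.
Price P_m = 210 − 0.03·694.44444 = 189.16667; MC(Q_m) = 147.5 + 0.03·694.44444 = 168.33333.
Competitive Q* = 1041.66667, so ΔQ = 347.22223; wedge = 189.16667 − 168.33333 = 20.83334.
DWL = ½ × 347.22223 × 20.83334 = $3616.90 thousand.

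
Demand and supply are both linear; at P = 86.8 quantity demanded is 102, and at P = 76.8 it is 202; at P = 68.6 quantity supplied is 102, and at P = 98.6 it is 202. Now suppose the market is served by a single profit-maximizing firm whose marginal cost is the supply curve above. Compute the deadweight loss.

174.05

Demand slope = (76.8 − 86.8)/(202 − 102) = −0.1, so P = 97 − 0.1Q.
Supply slope = (98.6 − 68.6)/(202 − 102) = 0.3, so P = 38 + 0.3Q.
Competitive equilibrium: 97 − 0.1Q = 38 + 0.3Q → Q* = 147.5, P* = 82.25.
Marginal revenue: MR = 97 − 0.2Q. Set MR = MC: 97 − 0.2Q = 38 + 0.3Q → Q_m = 118.
Price P_m = 97 − 0.1·118 = 85.2; MC(Q_m) = 38 + 0.3·118 = 73.4.
Competitive Q* = 147.5, so ΔQ = 29.5; wedge = 85.2 − 73.4 = 11.8.
Deadweight loss = ½ × 29.5 × 11.8 = 174.05.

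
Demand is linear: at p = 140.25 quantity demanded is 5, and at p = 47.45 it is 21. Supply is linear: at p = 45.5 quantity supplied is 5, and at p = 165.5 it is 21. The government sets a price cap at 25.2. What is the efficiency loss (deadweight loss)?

642.68

Demand slope = (47.45 − 140.25)/(21 − 5) = −5.8, so p = 169.25 − 5.8q.
Supply slope = (165.5 − 45.5)/(21 − 5) = 7.5, so p = 8 + 7.5q.
Competitive equilibrium: 169.25 − 5.8q = 8 + 7.5q → q* = 12.1241, p* = 98.9305.
At the ceiling p = 25.2, quantity supplied = (25.2 − 8)/7.5 = 2.2933.
Willingness to pay at q' = 2.2933: 169.25 − 5.8·2.2933 = 155.9489.
Δq = 12.1241 − 2.2933 = 9.8308; wedge = 155.9489 − 25.2 = 130.7489.
The triangle = ½ × 9.8308 × 130.7489 = 642.68.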